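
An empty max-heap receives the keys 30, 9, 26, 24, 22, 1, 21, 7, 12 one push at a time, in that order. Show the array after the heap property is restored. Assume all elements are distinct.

Insert 30:
  append 30 at index 0 → [30] (no swap needed)
Insert 9:
  append 9 at index 1 → [30, 9] (no swap needed)
Insert 26:
  append 26 at index 2 → [30, 9, 26] (no swap needed)
Insert 24:
  append 24 at index 3 → [30, 9, 26, 24]
  24 > parent 9 at index 1, swap → [30, 24, 26, 9]
Insert 22:
  append 22 at index 4 → [30, 24, 26, 9, 22] (no swap needed)
Insert 1:
  append 1 at index 5 → [30, 24, 26, 9, 22, 1] (no swap needed)
Insert 21:
  append 21 at index 6 → [30, 24, 26, 9, 22, 1, 21] (no swap needed)
Insert 7:
  append 7 at index 7 → [30, 24, 26, 9, 22, 1, 21, 7] (no swap needed)
Insert 12:
  append 12 at index 8 → [30, 24, 26, 9, 22, 1, 21, 7, 12]
  12 > parent 9 at index 3, swap → [30, 24, 26, 12, 22, 1, 21, 7, 9]

[30, 24, 26, 12, 22, 1, 21, 7, 9]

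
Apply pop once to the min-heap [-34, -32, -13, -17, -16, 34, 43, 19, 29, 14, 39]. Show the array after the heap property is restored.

[-32, -17, -13, 19, -16, 34, 43, 39, 29, 14]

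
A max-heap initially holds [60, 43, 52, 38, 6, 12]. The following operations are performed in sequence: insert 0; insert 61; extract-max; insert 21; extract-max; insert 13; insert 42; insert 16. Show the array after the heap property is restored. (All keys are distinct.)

insert 0:
  append 0 at index 6 → [60, 43, 52, 38, 6, 12, 0] (no swap needed)
insert 61:
  append 61 at index 7 → [60, 43, 52, 38, 6, 12, 0, 61]
  61 > parent 38 at index 3, swap → [60, 43, 52, 61, 6, 12, 0, 38]
  61 > parent 43 at index 1, swap → [60, 61, 52, 43, 6, 12, 0, 38]
  61 > parent 60 at index 0, swap → [61, 60, 52, 43, 6, 12, 0, 38]
extract-max → returns 61:
  remove root 61; move last element 38 to root → [38, 60, 52, 43, 6, 12, 0]
  38 vs larger child 60 at index 1, swap → [60, 38, 52, 43, 6, 12, 0]
  38 vs larger child 43 at index 3, swap → [60, 43, 52, 38, 6, 12, 0]
insert 21:
  append 21 at index 7 → [60, 43, 52, 38, 6, 12, 0, 21] (no swap needed)
extract-max → returns 60:
  remove root 60; move last element 21 to root → [21, 43, 52, 38, 6, 12, 0]
  21 vs larger child 52 at index 2, swap → [52, 43, 21, 38, 6, 12, 0]
insert 13:
  append 13 at index 7 → [52, 43, 21, 38, 6, 12, 0, 13] (no swap needed)
insert 42:
  append 42 at index 8 → [52, 43, 21, 38, 6, 12, 0, 13, 42]
  42 > parent 38 at index 3, swap → [52, 43, 21, 42, 6, 12, 0, 13, 38]
insert 16:
  append 16 at index 9 → [52, 43, 21, 42, 6, 12, 0, 13, 38, 16]
  16 > parent 6 at index 4, swap → [52, 43, 21, 42, 16, 12, 0, 13, 38, 6]

[52, 43, 21, 42, 16, 12, 0, 13, 38, 6]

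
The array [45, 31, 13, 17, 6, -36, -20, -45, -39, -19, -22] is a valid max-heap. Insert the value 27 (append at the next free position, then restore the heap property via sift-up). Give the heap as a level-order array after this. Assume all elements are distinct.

[45, 31, 27, 17, 6, 13, -20, -45, -39, -19, -22, -36]

append 27 at index 11 → [45, 31, 13, 17, 6, -36, -20, -45, -39, -19, -22, 27]
27 > parent -36 at index 5, swap → [45, 31, 13, 17, 6, 27, -20, -45, -39, -19, -22, -36]
27 > parent 13 at index 2, swap → [45, 31, 27, 17, 6, 13, -20, -45, -39, -19, -22, -36]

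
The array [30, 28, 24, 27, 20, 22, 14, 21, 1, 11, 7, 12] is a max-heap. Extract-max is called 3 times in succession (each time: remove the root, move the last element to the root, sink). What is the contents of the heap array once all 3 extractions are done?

extract-max #1 returns 30:
  remove root 30; move last element 12 to root → [12, 28, 24, 27, 20, 22, 14, 21, 1, 11, 7]
  12 vs larger child 28 at index 1, swap → [28, 12, 24, 27, 20, 22, 14, 21, 1, 11, 7]
  12 vs larger child 27 at index 3, swap → [28, 27, 24, 12, 20, 22, 14, 21, 1, 11, 7]
  12 vs larger child 21 at index 7, swap → [28, 27, 24, 21, 20, 22, 14, 12, 1, 11, 7]
extract-max #2 returns 28:
  remove root 28; move last element 7 to root → [7, 27, 24, 21, 20, 22, 14, 12, 1, 11]
  7 vs larger child 27 at index 1, swap → [27, 7, 24, 21, 20, 22, 14, 12, 1, 11]
  7 vs larger child 21 at index 3, swap → [27, 21, 24, 7, 20, 22, 14, 12, 1, 11]
  7 vs larger child 12 at index 7, swap → [27, 21, 24, 12, 20, 22, 14, 7, 1, 11]
extract-max #3 returns 27:
  remove root 27; move last element 11 to root → [11, 21, 24, 12, 20, 22, 14, 7, 1]
  11 vs larger child 24 at index 2, swap → [24, 21, 11, 12, 20, 22, 14, 7, 1]
  11 vs larger child 22 at index 5, swap → [24, 21, 22, 12, 20, 11, 14, 7, 1]

[24, 21, 22, 12, 20, 11, 14, 7, 1]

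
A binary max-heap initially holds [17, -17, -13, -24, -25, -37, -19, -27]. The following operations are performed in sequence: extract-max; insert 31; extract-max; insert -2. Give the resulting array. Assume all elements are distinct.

[-2, -13, -19, -17, -25, -37, -27, -24]

extract-max → returns 17:
  remove root 17; move last element -27 to root → [-27, -17, -13, -24, -25, -37, -19]
  -27 vs larger child -13 at index 2, swap → [-13, -17, -27, -24, -25, -37, -19]
  -27 vs larger child -19 at index 6, swap → [-13, -17, -19, -24, -25, -37, -27]
insert 31:
  append 31 at index 7 → [-13, -17, -19, -24, -25, -37, -27, 31]
  31 > parent -24 at index 3, swap → [-13, -17, -19, 31, -25, -37, -27, -24]
  31 > parent -17 at index 1, swap → [-13, 31, -19, -17, -25, -37, -27, -24]
  31 > parent -13 at index 0, swap → [31, -13, -19, -17, -25, -37, -27, -24]
extract-max → returns 31:
  remove root 31; move last element -24 to root → [-24, -13, -19, -17, -25, -37, -27]
  -24 vs larger child -13 at index 1, swap → [-13, -24, -19, -17, -25, -37, -27]
  -24 vs larger child -17 at index 3, swap → [-13, -17, -19, -24, -25, -37, -27]
insert -2:
  append -2 at index 7 → [-13, -17, -19, -24, -25, -37, -27, -2]
  -2 > parent -24 at index 3, swap → [-13, -17, -19, -2, -25, -37, -27, -24]
  -2 > parent -17 at index 1, swap → [-13, -2, -19, -17, -25, -37, -27, -24]
  -2 > parent -13 at index 0, swap → [-2, -13, -19, -17, -25, -37, -27, -24]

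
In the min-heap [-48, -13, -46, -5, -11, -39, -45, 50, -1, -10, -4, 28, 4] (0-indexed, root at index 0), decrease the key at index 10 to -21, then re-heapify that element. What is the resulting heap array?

set index 10 from -4 to -21 → [-48, -13, -46, -5, -11, -39, -45, 50, -1, -10, -21, 28, 4]
-21 < parent -11 at index 4, swap → [-48, -13, -46, -5, -21, -39, -45, 50, -1, -10, -11, 28, 4]
-21 < parent -13 at index 1, swap → [-48, -21, -46, -5, -13, -39, -45, 50, -1, -10, -11, 28, 4]

[-48, -21, -46, -5, -13, -39, -45, 50, -1, -10, -11, 28, 4]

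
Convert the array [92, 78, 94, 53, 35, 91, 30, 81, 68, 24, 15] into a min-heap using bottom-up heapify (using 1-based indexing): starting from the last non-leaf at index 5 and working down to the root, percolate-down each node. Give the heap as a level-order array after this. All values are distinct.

sift down from index 5:
  35 vs smaller child 15 at index 11, swap → [92, 78, 94, 53, 15, 91, 30, 81, 68, 24, 35]
sift down from index 4: already satisfies heap property
sift down from index 3:
  94 vs smaller child 30 at index 7, swap → [92, 78, 30, 53, 15, 91, 94, 81, 68, 24, 35]
sift down from index 2:
  78 vs smaller child 15 at index 5, swap → [92, 15, 30, 53, 78, 91, 94, 81, 68, 24, 35]
  78 vs smaller child 24 at index 10, swap → [92, 15, 30, 53, 24, 91, 94, 81, 68, 78, 35]
sift down from index 1:
  92 vs smaller child 15 at index 2, swap → [15, 92, 30, 53, 24, 91, 94, 81, 68, 78, 35]
  92 vs smaller child 24 at index 5, swap → [15, 24, 30, 53, 92, 91, 94, 81, 68, 78, 35]
  92 vs smaller child 35 at index 11, swap → [15, 24, 30, 53, 35, 91, 94, 81, 68, 78, 92]

[15, 24, 30, 53, 35, 91, 94, 81, 68, 78, 92]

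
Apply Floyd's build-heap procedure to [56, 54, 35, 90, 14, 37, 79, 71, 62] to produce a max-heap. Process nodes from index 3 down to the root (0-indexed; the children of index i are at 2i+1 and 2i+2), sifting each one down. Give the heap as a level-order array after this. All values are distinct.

[90, 71, 79, 62, 14, 37, 35, 54, 56]

sift down from index 3: already satisfies heap property
sift down from index 2:
  35 vs larger child 79 at index 6, swap → [56, 54, 79, 90, 14, 37, 35, 71, 62]
sift down from index 1:
  54 vs larger child 90 at index 3, swap → [56, 90, 79, 54, 14, 37, 35, 71, 62]
  54 vs larger child 71 at index 7, swap → [56, 90, 79, 71, 14, 37, 35, 54, 62]
sift down from index 0:
  56 vs larger child 90 at index 1, swap → [90, 56, 79, 71, 14, 37, 35, 54, 62]
  56 vs larger child 71 at index 3, swap → [90, 71, 79, 56, 14, 37, 35, 54, 62]
  56 vs larger child 62 at index 8, swap → [90, 71, 79, 62, 14, 37, 35, 54, 56]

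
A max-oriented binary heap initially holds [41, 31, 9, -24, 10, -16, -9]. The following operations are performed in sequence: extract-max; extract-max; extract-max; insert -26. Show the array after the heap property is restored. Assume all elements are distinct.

extract-max → returns 41:
  remove root 41; move last element -9 to root → [-9, 31, 9, -24, 10, -16]
  -9 vs larger child 31 at index 1, swap → [31, -9, 9, -24, 10, -16]
  -9 vs larger child 10 at index 4, swap → [31, 10, 9, -24, -9, -16]
extract-max → returns 31:
  remove root 31; move last element -16 to root → [-16, 10, 9, -24, -9]
  -16 vs larger child 10 at index 1, swap → [10, -16, 9, -24, -9]
  -16 vs larger child -9 at index 4, swap → [10, -9, 9, -24, -16]
extract-max → returns 10:
  remove root 10; move last element -16 to root → [-16, -9, 9, -24]
  -16 vs larger child 9 at index 2, swap → [9, -9, -16, -24]
insert -26:
  append -26 at index 4 → [9, -9, -16, -24, -26] (no swap needed)

[9, -9, -16, -24, -26]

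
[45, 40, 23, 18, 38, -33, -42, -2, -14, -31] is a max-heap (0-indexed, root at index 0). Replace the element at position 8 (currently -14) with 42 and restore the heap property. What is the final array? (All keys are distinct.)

set index 8 from -14 to 42 → [45, 40, 23, 18, 38, -33, -42, -2, 42, -31]
42 > parent 18 at index 3, swap → [45, 40, 23, 42, 38, -33, -42, -2, 18, -31]
42 > parent 40 at index 1, swap → [45, 42, 23, 40, 38, -33, -42, -2, 18, -31]

[45, 42, 23, 40, 38, -33, -42, -2, 18, -31]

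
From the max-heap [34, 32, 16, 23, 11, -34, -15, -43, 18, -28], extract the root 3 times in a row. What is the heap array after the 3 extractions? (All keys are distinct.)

[18, 11, 16, -28, -43, -34, -15]

extract-max #1 returns 34:
  remove root 34; move last element -28 to root → [-28, 32, 16, 23, 11, -34, -15, -43, 18]
  -28 vs larger child 32 at index 1, swap → [32, -28, 16, 23, 11, -34, -15, -43, 18]
  -28 vs larger child 23 at index 3, swap → [32, 23, 16, -28, 11, -34, -15, -43, 18]
  -28 vs larger child 18 at index 8, swap → [32, 23, 16, 18, 11, -34, -15, -43, -28]
extract-max #2 returns 32:
  remove root 32; move last element -28 to root → [-28, 23, 16, 18, 11, -34, -15, -43]
  -28 vs larger child 23 at index 1, swap → [23, -28, 16, 18, 11, -34, -15, -43]
  -28 vs larger child 18 at index 3, swap → [23, 18, 16, -28, 11, -34, -15, -43]
extract-max #3 returns 23:
  remove root 23; move last element -43 to root → [-43, 18, 16, -28, 11, -34, -15]
  -43 vs larger child 18 at index 1, swap → [18, -43, 16, -28, 11, -34, -15]
  -43 vs larger child 11 at index 4, swap → [18, 11, 16, -28, -43, -34, -15]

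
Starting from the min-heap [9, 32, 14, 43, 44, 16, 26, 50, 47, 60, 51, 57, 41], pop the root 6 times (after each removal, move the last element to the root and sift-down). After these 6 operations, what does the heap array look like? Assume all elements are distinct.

extract-min #1 returns 9:
  remove root 9; move last element 41 to root → [41, 32, 14, 43, 44, 16, 26, 50, 47, 60, 51, 57]
  41 vs smaller child 14 at index 2, swap → [14, 32, 41, 43, 44, 16, 26, 50, 47, 60, 51, 57]
  41 vs smaller child 16 at index 5, swap → [14, 32, 16, 43, 44, 41, 26, 50, 47, 60, 51, 57]
extract-min #2 returns 14:
  remove root 14; move last element 57 to root → [57, 32, 16, 43, 44, 41, 26, 50, 47, 60, 51]
  57 vs smaller child 16 at index 2, swap → [16, 32, 57, 43, 44, 41, 26, 50, 47, 60, 51]
  57 vs smaller child 26 at index 6, swap → [16, 32, 26, 43, 44, 41, 57, 50, 47, 60, 51]
extract-min #3 returns 16:
  remove root 16; move last element 51 to root → [51, 32, 26, 43, 44, 41, 57, 50, 47, 60]
  51 vs smaller child 26 at index 2, swap → [26, 32, 51, 43, 44, 41, 57, 50, 47, 60]
  51 vs smaller child 41 at index 5, swap → [26, 32, 41, 43, 44, 51, 57, 50, 47, 60]
extract-min #4 returns 26:
  remove root 26; move last element 60 to root → [60, 32, 41, 43, 44, 51, 57, 50, 47]
  60 vs smaller child 32 at index 1, swap → [32, 60, 41, 43, 44, 51, 57, 50, 47]
  60 vs smaller child 43 at index 3, swap → [32, 43, 41, 60, 44, 51, 57, 50, 47]
  60 vs smaller child 47 at index 8, swap → [32, 43, 41, 47, 44, 51, 57, 50, 60]
extract-min #5 returns 32:
  remove root 32; move last element 60 to root → [60, 43, 41, 47, 44, 51, 57, 50]
  60 vs smaller child 41 at index 2, swap → [41, 43, 60, 47, 44, 51, 57, 50]
  60 vs smaller child 51 at index 5, swap → [41, 43, 51, 47, 44, 60, 57, 50]
extract-min #6 returns 41:
  remove root 41; move last element 50 to root → [50, 43, 51, 47, 44, 60, 57]
  50 vs smaller child 43 at index 1, swap → [43, 50, 51, 47, 44, 60, 57]
  50 vs smaller child 44 at index 4, swap → [43, 44, 51, 47, 50, 60, 57]

[43, 44, 51, 47, 50, 60, 57]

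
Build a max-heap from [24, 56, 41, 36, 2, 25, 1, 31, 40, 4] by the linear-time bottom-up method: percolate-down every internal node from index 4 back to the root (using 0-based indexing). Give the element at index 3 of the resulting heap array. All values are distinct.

36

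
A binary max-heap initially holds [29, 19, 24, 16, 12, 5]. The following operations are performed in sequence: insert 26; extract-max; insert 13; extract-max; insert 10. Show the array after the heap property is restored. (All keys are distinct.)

insert 26:
  append 26 at index 6 → [29, 19, 24, 16, 12, 5, 26]
  26 > parent 24 at index 2, swap → [29, 19, 26, 16, 12, 5, 24]
extract-max → returns 29:
  remove root 29; move last element 24 to root → [24, 19, 26, 16, 12, 5]
  24 vs larger child 26 at index 2, swap → [26, 19, 24, 16, 12, 5]
insert 13:
  append 13 at index 6 → [26, 19, 24, 16, 12, 5, 13] (no swap needed)
extract-max → returns 26:
  remove root 26; move last element 13 to root → [13, 19, 24, 16, 12, 5]
  13 vs larger child 24 at index 2, swap → [24, 19, 13, 16, 12, 5]
insert 10:
  append 10 at index 6 → [24, 19, 13, 16, 12, 5, 10] (no swap needed)

[24, 19, 13, 16, 12, 5, 10]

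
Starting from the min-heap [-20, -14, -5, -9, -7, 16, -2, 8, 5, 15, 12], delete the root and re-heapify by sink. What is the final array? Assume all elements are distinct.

[-14, -9, -5, 5, -7, 16, -2, 8, 12, 15]

remove root -20; move last element 12 to root → [12, -14, -5, -9, -7, 16, -2, 8, 5, 15]
12 vs smaller child -14 at index 1, swap → [-14, 12, -5, -9, -7, 16, -2, 8, 5, 15]
12 vs smaller child -9 at index 3, swap → [-14, -9, -5, 12, -7, 16, -2, 8, 5, 15]
12 vs smaller child 5 at index 8, swap → [-14, -9, -5, 5, -7, 16, -2, 8, 12, 15]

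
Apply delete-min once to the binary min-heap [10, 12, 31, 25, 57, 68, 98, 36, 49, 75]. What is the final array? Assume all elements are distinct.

remove root 10; move last element 75 to root → [75, 12, 31, 25, 57, 68, 98, 36, 49]
75 vs smaller child 12 at index 1, swap → [12, 75, 31, 25, 57, 68, 98, 36, 49]
75 vs smaller child 25 at index 3, swap → [12, 25, 31, 75, 57, 68, 98, 36, 49]
75 vs smaller child 36 at index 7, swap → [12, 25, 31, 36, 57, 68, 98, 75, 49]

[12, 25, 31, 36, 57, 68, 98, 75, 49]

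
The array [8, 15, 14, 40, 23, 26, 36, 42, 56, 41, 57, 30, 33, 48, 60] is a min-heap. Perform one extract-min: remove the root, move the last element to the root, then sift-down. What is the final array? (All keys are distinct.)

remove root 8; move last element 60 to root → [60, 15, 14, 40, 23, 26, 36, 42, 56, 41, 57, 30, 33, 48]
60 vs smaller child 14 at index 2, swap → [14, 15, 60, 40, 23, 26, 36, 42, 56, 41, 57, 30, 33, 48]
60 vs smaller child 26 at index 5, swap → [14, 15, 26, 40, 23, 60, 36, 42, 56, 41, 57, 30, 33, 48]
60 vs smaller child 30 at index 11, swap → [14, 15, 26, 40, 23, 30, 36, 42, 56, 41, 57, 60, 33, 48]

[14, 15, 26, 40, 23, 30, 36, 42, 56, 41, 57, 60, 33, 48]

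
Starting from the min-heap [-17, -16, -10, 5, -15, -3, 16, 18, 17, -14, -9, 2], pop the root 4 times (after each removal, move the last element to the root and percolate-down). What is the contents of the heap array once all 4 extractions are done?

[-10, -9, -3, 5, 2, 17, 16, 18]

extract-min #1 returns -17:
  remove root -17; move last element 2 to root → [2, -16, -10, 5, -15, -3, 16, 18, 17, -14, -9]
  2 vs smaller child -16 at index 1, swap → [-16, 2, -10, 5, -15, -3, 16, 18, 17, -14, -9]
  2 vs smaller child -15 at index 4, swap → [-16, -15, -10, 5, 2, -3, 16, 18, 17, -14, -9]
  2 vs smaller child -14 at index 9, swap → [-16, -15, -10, 5, -14, -3, 16, 18, 17, 2, -9]
extract-min #2 returns -16:
  remove root -16; move last element -9 to root → [-9, -15, -10, 5, -14, -3, 16, 18, 17, 2]
  -9 vs smaller child -15 at index 1, swap → [-15, -9, -10, 5, -14, -3, 16, 18, 17, 2]
  -9 vs smaller child -14 at index 4, swap → [-15, -14, -10, 5, -9, -3, 16, 18, 17, 2]
extract-min #3 returns -15:
  remove root -15; move last element 2 to root → [2, -14, -10, 5, -9, -3, 16, 18, 17]
  2 vs smaller child -14 at index 1, swap → [-14, 2, -10, 5, -9, -3, 16, 18, 17]
  2 vs smaller child -9 at index 4, swap → [-14, -9, -10, 5, 2, -3, 16, 18, 17]
extract-min #4 returns -14:
  remove root -14; move last element 17 to root → [17, -9, -10, 5, 2, -3, 16, 18]
  17 vs smaller child -10 at index 2, swap → [-10, -9, 17, 5, 2, -3, 16, 18]
  17 vs smaller child -3 at index 5, swap → [-10, -9, -3, 5, 2, 17, 16, 18]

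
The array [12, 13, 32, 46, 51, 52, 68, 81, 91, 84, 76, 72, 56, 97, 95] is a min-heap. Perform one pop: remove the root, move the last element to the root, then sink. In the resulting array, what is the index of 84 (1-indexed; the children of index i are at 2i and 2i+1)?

10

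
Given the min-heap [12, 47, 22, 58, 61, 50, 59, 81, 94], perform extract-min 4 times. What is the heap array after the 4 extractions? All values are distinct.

[58, 61, 59, 81, 94]

extract-min #1 returns 12:
  remove root 12; move last element 94 to root → [94, 47, 22, 58, 61, 50, 59, 81]
  94 vs smaller child 22 at index 2, swap → [22, 47, 94, 58, 61, 50, 59, 81]
  94 vs smaller child 50 at index 5, swap → [22, 47, 50, 58, 61, 94, 59, 81]
extract-min #2 returns 22:
  remove root 22; move last element 81 to root → [81, 47, 50, 58, 61, 94, 59]
  81 vs smaller child 47 at index 1, swap → [47, 81, 50, 58, 61, 94, 59]
  81 vs smaller child 58 at index 3, swap → [47, 58, 50, 81, 61, 94, 59]
extract-min #3 returns 47:
  remove root 47; move last element 59 to root → [59, 58, 50, 81, 61, 94]
  59 vs smaller child 50 at index 2, swap → [50, 58, 59, 81, 61, 94]
extract-min #4 returns 50:
  remove root 50; move last element 94 to root → [94, 58, 59, 81, 61]
  94 vs smaller child 58 at index 1, swap → [58, 94, 59, 81, 61]
  94 vs smaller child 61 at index 4, swap → [58, 61, 59, 81, 94]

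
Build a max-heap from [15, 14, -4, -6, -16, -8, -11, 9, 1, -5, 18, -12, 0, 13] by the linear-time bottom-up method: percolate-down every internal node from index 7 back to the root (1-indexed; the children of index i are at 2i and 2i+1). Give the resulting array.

sift down from index 7:
  -11 vs only child 13 at index 14, swap → [15, 14, -4, -6, -16, -8, 13, 9, 1, -5, 18, -12, 0, -11]
sift down from index 6:
  -8 vs larger child 0 at index 13, swap → [15, 14, -4, -6, -16, 0, 13, 9, 1, -5, 18, -12, -8, -11]
sift down from index 5:
  -16 vs larger child 18 at index 11, swap → [15, 14, -4, -6, 18, 0, 13, 9, 1, -5, -16, -12, -8, -11]
sift down from index 4:
  -6 vs larger child 9 at index 8, swap → [15, 14, -4, 9, 18, 0, 13, -6, 1, -5, -16, -12, -8, -11]
sift down from index 3:
  -4 vs larger child 13 at index 7, swap → [15, 14, 13, 9, 18, 0, -4, -6, 1, -5, -16, -12, -8, -11]
sift down from index 2:
  14 vs larger child 18 at index 5, swap → [15, 18, 13, 9, 14, 0, -4, -6, 1, -5, -16, -12, -8, -11]
sift down from index 1:
  15 vs larger child 18 at index 2, swap → [18, 15, 13, 9, 14, 0, -4, -6, 1, -5, -16, -12, -8, -11]

[18, 15, 13, 9, 14, 0, -4, -6, 1, -5, -16, -12, -8, -11]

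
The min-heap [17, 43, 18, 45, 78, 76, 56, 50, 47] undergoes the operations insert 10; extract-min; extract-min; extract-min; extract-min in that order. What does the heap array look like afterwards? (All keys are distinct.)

[45, 50, 47, 56, 78, 76]

insert 10:
  append 10 at index 9 → [17, 43, 18, 45, 78, 76, 56, 50, 47, 10]
  10 < parent 78 at index 4, swap → [17, 43, 18, 45, 10, 76, 56, 50, 47, 78]
  10 < parent 43 at index 1, swap → [17, 10, 18, 45, 43, 76, 56, 50, 47, 78]
  10 < parent 17 at index 0, swap → [10, 17, 18, 45, 43, 76, 56, 50, 47, 78]
extract-min → returns 10:
  remove root 10; move last element 78 to root → [78, 17, 18, 45, 43, 76, 56, 50, 47]
  78 vs smaller child 17 at index 1, swap → [17, 78, 18, 45, 43, 76, 56, 50, 47]
  78 vs smaller child 43 at index 4, swap → [17, 43, 18, 45, 78, 76, 56, 50, 47]
extract-min → returns 17:
  remove root 17; move last element 47 to root → [47, 43, 18, 45, 78, 76, 56, 50]
  47 vs smaller child 18 at index 2, swap → [18, 43, 47, 45, 78, 76, 56, 50]
extract-min → returns 18:
  remove root 18; move last element 50 to root → [50, 43, 47, 45, 78, 76, 56]
  50 vs smaller child 43 at index 1, swap → [43, 50, 47, 45, 78, 76, 56]
  50 vs smaller child 45 at index 3, swap → [43, 45, 47, 50, 78, 76, 56]
extract-min → returns 43:
  remove root 43; move last element 56 to root → [56, 45, 47, 50, 78, 76]
  56 vs smaller child 45 at index 1, swap → [45, 56, 47, 50, 78, 76]
  56 vs smaller child 50 at index 3, swap → [45, 50, 47, 56, 78, 76]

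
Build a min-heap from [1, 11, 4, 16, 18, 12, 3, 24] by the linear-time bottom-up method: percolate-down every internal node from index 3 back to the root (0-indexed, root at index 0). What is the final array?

sift down from index 3: already satisfies heap property
sift down from index 2:
  4 vs smaller child 3 at index 6, swap → [1, 11, 3, 16, 18, 12, 4, 24]
sift down from index 1: already satisfies heap property
sift down from index 0: already satisfies heap property

[1, 11, 3, 16, 18, 12, 4, 24]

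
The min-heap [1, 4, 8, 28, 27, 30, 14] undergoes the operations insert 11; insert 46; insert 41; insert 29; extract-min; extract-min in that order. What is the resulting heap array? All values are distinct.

[8, 11, 14, 28, 27, 30, 41, 29, 46]

insert 11:
  append 11 at index 7 → [1, 4, 8, 28, 27, 30, 14, 11]
  11 < parent 28 at index 3, swap → [1, 4, 8, 11, 27, 30, 14, 28]
insert 46:
  append 46 at index 8 → [1, 4, 8, 11, 27, 30, 14, 28, 46] (no swap needed)
insert 41:
  append 41 at index 9 → [1, 4, 8, 11, 27, 30, 14, 28, 46, 41] (no swap needed)
insert 29:
  append 29 at index 10 → [1, 4, 8, 11, 27, 30, 14, 28, 46, 41, 29] (no swap needed)
extract-min → returns 1:
  remove root 1; move last element 29 to root → [29, 4, 8, 11, 27, 30, 14, 28, 46, 41]
  29 vs smaller child 4 at index 1, swap → [4, 29, 8, 11, 27, 30, 14, 28, 46, 41]
  29 vs smaller child 11 at index 3, swap → [4, 11, 8, 29, 27, 30, 14, 28, 46, 41]
  29 vs smaller child 28 at index 7, swap → [4, 11, 8, 28, 27, 30, 14, 29, 46, 41]
extract-min → returns 4:
  remove root 4; move last element 41 to root → [41, 11, 8, 28, 27, 30, 14, 29, 46]
  41 vs smaller child 8 at index 2, swap → [8, 11, 41, 28, 27, 30, 14, 29, 46]
  41 vs smaller child 14 at index 6, swap → [8, 11, 14, 28, 27, 30, 41, 29, 46]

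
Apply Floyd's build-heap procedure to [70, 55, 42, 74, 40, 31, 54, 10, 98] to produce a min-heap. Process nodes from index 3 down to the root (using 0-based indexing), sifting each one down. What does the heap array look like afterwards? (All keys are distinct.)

[10, 40, 31, 55, 70, 42, 54, 74, 98]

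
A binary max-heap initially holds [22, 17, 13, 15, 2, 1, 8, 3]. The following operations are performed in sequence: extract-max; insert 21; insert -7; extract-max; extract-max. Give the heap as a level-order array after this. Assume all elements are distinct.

[15, 3, 13, -7, 2, 1, 8]

extract-max → returns 22:
  remove root 22; move last element 3 to root → [3, 17, 13, 15, 2, 1, 8]
  3 vs larger child 17 at index 1, swap → [17, 3, 13, 15, 2, 1, 8]
  3 vs larger child 15 at index 3, swap → [17, 15, 13, 3, 2, 1, 8]
insert 21:
  append 21 at index 7 → [17, 15, 13, 3, 2, 1, 8, 21]
  21 > parent 3 at index 3, swap → [17, 15, 13, 21, 2, 1, 8, 3]
  21 > parent 15 at index 1, swap → [17, 21, 13, 15, 2, 1, 8, 3]
  21 > parent 17 at index 0, swap → [21, 17, 13, 15, 2, 1, 8, 3]
insert -7:
  append -7 at index 8 → [21, 17, 13, 15, 2, 1, 8, 3, -7] (no swap needed)
extract-max → returns 21:
  remove root 21; move last element -7 to root → [-7, 17, 13, 15, 2, 1, 8, 3]
  -7 vs larger child 17 at index 1, swap → [17, -7, 13, 15, 2, 1, 8, 3]
  -7 vs larger child 15 at index 3, swap → [17, 15, 13, -7, 2, 1, 8, 3]
  -7 vs only child 3 at index 7, swap → [17, 15, 13, 3, 2, 1, 8, -7]
extract-max → returns 17:
  remove root 17; move last element -7 to root → [-7, 15, 13, 3, 2, 1, 8]
  -7 vs larger child 15 at index 1, swap → [15, -7, 13, 3, 2, 1, 8]
  -7 vs larger child 3 at index 3, swap → [15, 3, 13, -7, 2, 1, 8]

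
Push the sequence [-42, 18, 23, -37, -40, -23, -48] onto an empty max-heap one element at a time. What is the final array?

Insert -42:
  append -42 at index 0 → [-42] (no swap needed)
Insert 18:
  append 18 at index 1 → [-42, 18]
  18 > parent -42 at index 0, swap → [18, -42]
Insert 23:
  append 23 at index 2 → [18, -42, 23]
  23 > parent 18 at index 0, swap → [23, -42, 18]
Insert -37:
  append -37 at index 3 → [23, -42, 18, -37]
  -37 > parent -42 at index 1, swap → [23, -37, 18, -42]
Insert -40:
  append -40 at index 4 → [23, -37, 18, -42, -40] (no swap needed)
Insert -23:
  append -23 at index 5 → [23, -37, 18, -42, -40, -23] (no swap needed)
Insert -48:
  append -48 at index 6 → [23, -37, 18, -42, -40, -23, -48] (no swap needed)

[23, -37, 18, -42, -40, -23, -48]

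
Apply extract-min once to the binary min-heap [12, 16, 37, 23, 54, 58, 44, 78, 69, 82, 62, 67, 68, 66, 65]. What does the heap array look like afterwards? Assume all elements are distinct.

remove root 12; move last element 65 to root → [65, 16, 37, 23, 54, 58, 44, 78, 69, 82, 62, 67, 68, 66]
65 vs smaller child 16 at index 1, swap → [16, 65, 37, 23, 54, 58, 44, 78, 69, 82, 62, 67, 68, 66]
65 vs smaller child 23 at index 3, swap → [16, 23, 37, 65, 54, 58, 44, 78, 69, 82, 62, 67, 68, 66]

[16, 23, 37, 65, 54, 58, 44, 78, 69, 82, 62, 67, 68, 66]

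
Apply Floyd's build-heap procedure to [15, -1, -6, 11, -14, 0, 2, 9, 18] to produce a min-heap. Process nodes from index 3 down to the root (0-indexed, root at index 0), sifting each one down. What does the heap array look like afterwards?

[-14, -1, -6, 9, 15, 0, 2, 11, 18]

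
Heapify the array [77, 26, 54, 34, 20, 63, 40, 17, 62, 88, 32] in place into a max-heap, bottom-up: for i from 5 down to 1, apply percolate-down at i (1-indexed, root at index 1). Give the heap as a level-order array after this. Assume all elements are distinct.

[88, 77, 63, 62, 32, 54, 40, 17, 34, 20, 26]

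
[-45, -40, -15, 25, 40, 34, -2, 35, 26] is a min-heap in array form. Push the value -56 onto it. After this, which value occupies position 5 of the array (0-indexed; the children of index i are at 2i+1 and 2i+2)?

34

append -56 at index 9 → [-45, -40, -15, 25, 40, 34, -2, 35, 26, -56]
-56 < parent 40 at index 4, swap → [-45, -40, -15, 25, -56, 34, -2, 35, 26, 40]
-56 < parent -40 at index 1, swap → [-45, -56, -15, 25, -40, 34, -2, 35, 26, 40]
-56 < parent -45 at index 0, swap → [-56, -45, -15, 25, -40, 34, -2, 35, 26, 40]
resulting array: [-56, -45, -15, 25, -40, 34, -2, 35, 26, 40]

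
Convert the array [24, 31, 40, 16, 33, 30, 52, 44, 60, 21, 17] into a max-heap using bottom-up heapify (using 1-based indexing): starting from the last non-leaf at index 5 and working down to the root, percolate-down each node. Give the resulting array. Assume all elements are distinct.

[60, 44, 52, 31, 33, 30, 40, 24, 16, 21, 17]

sift down from index 5: already satisfies heap property
sift down from index 4:
  16 vs larger child 60 at index 9, swap → [24, 31, 40, 60, 33, 30, 52, 44, 16, 21, 17]
sift down from index 3:
  40 vs larger child 52 at index 7, swap → [24, 31, 52, 60, 33, 30, 40, 44, 16, 21, 17]
sift down from index 2:
  31 vs larger child 60 at index 4, swap → [24, 60, 52, 31, 33, 30, 40, 44, 16, 21, 17]
  31 vs larger child 44 at index 8, swap → [24, 60, 52, 44, 33, 30, 40, 31, 16, 21, 17]
sift down from index 1:
  24 vs larger child 60 at index 2, swap → [60, 24, 52, 44, 33, 30, 40, 31, 16, 21, 17]
  24 vs larger child 44 at index 4, swap → [60, 44, 52, 24, 33, 30, 40, 31, 16, 21, 17]
  24 vs larger child 31 at index 8, swap → [60, 44, 52, 31, 33, 30, 40, 24, 16, 21, 17]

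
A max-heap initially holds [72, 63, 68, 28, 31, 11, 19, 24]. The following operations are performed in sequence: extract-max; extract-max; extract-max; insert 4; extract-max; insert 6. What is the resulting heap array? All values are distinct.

[28, 19, 24, 11, 4, 6]

extract-max → returns 72:
  remove root 72; move last element 24 to root → [24, 63, 68, 28, 31, 11, 19]
  24 vs larger child 68 at index 2, swap → [68, 63, 24, 28, 31, 11, 19]
extract-max → returns 68:
  remove root 68; move last element 19 to root → [19, 63, 24, 28, 31, 11]
  19 vs larger child 63 at index 1, swap → [63, 19, 24, 28, 31, 11]
  19 vs larger child 31 at index 4, swap → [63, 31, 24, 28, 19, 11]
extract-max → returns 63:
  remove root 63; move last element 11 to root → [11, 31, 24, 28, 19]
  11 vs larger child 31 at index 1, swap → [31, 11, 24, 28, 19]
  11 vs larger child 28 at index 3, swap → [31, 28, 24, 11, 19]
insert 4:
  append 4 at index 5 → [31, 28, 24, 11, 19, 4] (no swap needed)
extract-max → returns 31:
  remove root 31; move last element 4 to root → [4, 28, 24, 11, 19]
  4 vs larger child 28 at index 1, swap → [28, 4, 24, 11, 19]
  4 vs larger child 19 at index 4, swap → [28, 19, 24, 11, 4]
insert 6:
  append 6 at index 5 → [28, 19, 24, 11, 4, 6] (no swap needed)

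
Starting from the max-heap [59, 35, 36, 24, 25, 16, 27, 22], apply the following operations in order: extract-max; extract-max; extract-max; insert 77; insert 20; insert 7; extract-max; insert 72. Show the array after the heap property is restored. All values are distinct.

extract-max → returns 59:
  remove root 59; move last element 22 to root → [22, 35, 36, 24, 25, 16, 27]
  22 vs larger child 36 at index 2, swap → [36, 35, 22, 24, 25, 16, 27]
  22 vs larger child 27 at index 6, swap → [36, 35, 27, 24, 25, 16, 22]
extract-max → returns 36:
  remove root 36; move last element 22 to root → [22, 35, 27, 24, 25, 16]
  22 vs larger child 35 at index 1, swap → [35, 22, 27, 24, 25, 16]
  22 vs larger child 25 at index 4, swap → [35, 25, 27, 24, 22, 16]
extract-max → returns 35:
  remove root 35; move last element 16 to root → [16, 25, 27, 24, 22]
  16 vs larger child 27 at index 2, swap → [27, 25, 16, 24, 22]
insert 77:
  append 77 at index 5 → [27, 25, 16, 24, 22, 77]
  77 > parent 16 at index 2, swap → [27, 25, 77, 24, 22, 16]
  77 > parent 27 at index 0, swap → [77, 25, 27, 24, 22, 16]
insert 20:
  append 20 at index 6 → [77, 25, 27, 24, 22, 16, 20] (no swap needed)
insert 7:
  append 7 at index 7 → [77, 25, 27, 24, 22, 16, 20, 7] (no swap needed)
extract-max → returns 77:
  remove root 77; move last element 7 to root → [7, 25, 27, 24, 22, 16, 20]
  7 vs larger child 27 at index 2, swap → [27, 25, 7, 24, 22, 16, 20]
  7 vs larger child 20 at index 6, swap → [27, 25, 20, 24, 22, 16, 7]
insert 72:
  append 72 at index 7 → [27, 25, 20, 24, 22, 16, 7, 72]
  72 > parent 24 at index 3, swap → [27, 25, 20, 72, 22, 16, 7, 24]
  72 > parent 25 at index 1, swap → [27, 72, 20, 25, 22, 16, 7, 24]
  72 > parent 27 at index 0, swap → [72, 27, 20, 25, 22, 16, 7, 24]

[72, 27, 20, 25, 22, 16, 7, 24]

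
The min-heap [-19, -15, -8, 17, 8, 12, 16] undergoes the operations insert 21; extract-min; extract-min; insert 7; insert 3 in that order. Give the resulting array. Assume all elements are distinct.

insert 21:
  append 21 at index 7 → [-19, -15, -8, 17, 8, 12, 16, 21] (no swap needed)
extract-min → returns -19:
  remove root -19; move last element 21 to root → [21, -15, -8, 17, 8, 12, 16]
  21 vs smaller child -15 at index 1, swap → [-15, 21, -8, 17, 8, 12, 16]
  21 vs smaller child 8 at index 4, swap → [-15, 8, -8, 17, 21, 12, 16]
extract-min → returns -15:
  remove root -15; move last element 16 to root → [16, 8, -8, 17, 21, 12]
  16 vs smaller child -8 at index 2, swap → [-8, 8, 16, 17, 21, 12]
  16 vs only child 12 at index 5, swap → [-8, 8, 12, 17, 21, 16]
insert 7:
  append 7 at index 6 → [-8, 8, 12, 17, 21, 16, 7]
  7 < parent 12 at index 2, swap → [-8, 8, 7, 17, 21, 16, 12]
insert 3:
  append 3 at index 7 → [-8, 8, 7, 17, 21, 16, 12, 3]
  3 < parent 17 at index 3, swap → [-8, 8, 7, 3, 21, 16, 12, 17]
  3 < parent 8 at index 1, swap → [-8, 3, 7, 8, 21, 16, 12, 17]

[-8, 3, 7, 8, 21, 16, 12, 17]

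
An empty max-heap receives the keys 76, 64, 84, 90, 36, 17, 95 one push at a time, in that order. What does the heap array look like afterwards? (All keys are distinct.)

[95, 84, 90, 64, 36, 17, 76]

Insert 76:
  append 76 at index 0 → [76] (no swap needed)
Insert 64:
  append 64 at index 1 → [76, 64] (no swap needed)
Insert 84:
  append 84 at index 2 → [76, 64, 84]
  84 > parent 76 at index 0, swap → [84, 64, 76]
Insert 90:
  append 90 at index 3 → [84, 64, 76, 90]
  90 > parent 64 at index 1, swap → [84, 90, 76, 64]
  90 > parent 84 at index 0, swap → [90, 84, 76, 64]
Insert 36:
  append 36 at index 4 → [90, 84, 76, 64, 36] (no swap needed)
Insert 17:
  append 17 at index 5 → [90, 84, 76, 64, 36, 17] (no swap needed)
Insert 95:
  append 95 at index 6 → [90, 84, 76, 64, 36, 17, 95]
  95 > parent 76 at index 2, swap → [90, 84, 95, 64, 36, 17, 76]
  95 > parent 90 at index 0, swap → [95, 84, 90, 64, 36, 17, 76]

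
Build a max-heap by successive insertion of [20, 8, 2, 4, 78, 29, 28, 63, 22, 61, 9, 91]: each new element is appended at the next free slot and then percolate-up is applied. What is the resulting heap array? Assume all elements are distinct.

[91, 63, 78, 22, 61, 29, 28, 4, 20, 8, 9, 2]

Insert 20:
  append 20 at index 0 → [20] (no swap needed)
Insert 8:
  append 8 at index 1 → [20, 8] (no swap needed)
Insert 2:
  append 2 at index 2 → [20, 8, 2] (no swap needed)
Insert 4:
  append 4 at index 3 → [20, 8, 2, 4] (no swap needed)
Insert 78:
  append 78 at index 4 → [20, 8, 2, 4, 78]
  78 > parent 8 at index 1, swap → [20, 78, 2, 4, 8]
  78 > parent 20 at index 0, swap → [78, 20, 2, 4, 8]
Insert 29:
  append 29 at index 5 → [78, 20, 2, 4, 8, 29]
  29 > parent 2 at index 2, swap → [78, 20, 29, 4, 8, 2]
Insert 28:
  append 28 at index 6 → [78, 20, 29, 4, 8, 2, 28] (no swap needed)
Insert 63:
  append 63 at index 7 → [78, 20, 29, 4, 8, 2, 28, 63]
  63 > parent 4 at index 3, swap → [78, 20, 29, 63, 8, 2, 28, 4]
  63 > parent 20 at index 1, swap → [78, 63, 29, 20, 8, 2, 28, 4]
Insert 22:
  append 22 at index 8 → [78, 63, 29, 20, 8, 2, 28, 4, 22]
  22 > parent 20 at index 3, swap → [78, 63, 29, 22, 8, 2, 28, 4, 20]
Insert 61:
  append 61 at index 9 → [78, 63, 29, 22, 8, 2, 28, 4, 20, 61]
  61 > parent 8 at index 4, swap → [78, 63, 29, 22, 61, 2, 28, 4, 20, 8]
Insert 9:
  append 9 at index 10 → [78, 63, 29, 22, 61, 2, 28, 4, 20, 8, 9] (no swap needed)
Insert 91:
  append 91 at index 11 → [78, 63, 29, 22, 61, 2, 28, 4, 20, 8, 9, 91]
  91 > parent 2 at index 5, swap → [78, 63, 29, 22, 61, 91, 28, 4, 20, 8, 9, 2]
  91 > parent 29 at index 2, swap → [78, 63, 91, 22, 61, 29, 28, 4, 20, 8, 9, 2]
  91 > parent 78 at index 0, swap → [91, 63, 78, 22, 61, 29, 28, 4, 20, 8, 9, 2]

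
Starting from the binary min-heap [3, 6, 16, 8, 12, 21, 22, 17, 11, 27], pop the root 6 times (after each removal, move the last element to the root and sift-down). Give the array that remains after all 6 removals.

[17, 22, 21, 27]

extract-min #1 returns 3:
  remove root 3; move last element 27 to root → [27, 6, 16, 8, 12, 21, 22, 17, 11]
  27 vs smaller child 6 at index 1, swap → [6, 27, 16, 8, 12, 21, 22, 17, 11]
  27 vs smaller child 8 at index 3, swap → [6, 8, 16, 27, 12, 21, 22, 17, 11]
  27 vs smaller child 11 at index 8, swap → [6, 8, 16, 11, 12, 21, 22, 17, 27]
extract-min #2 returns 6:
  remove root 6; move last element 27 to root → [27, 8, 16, 11, 12, 21, 22, 17]
  27 vs smaller child 8 at index 1, swap → [8, 27, 16, 11, 12, 21, 22, 17]
  27 vs smaller child 11 at index 3, swap → [8, 11, 16, 27, 12, 21, 22, 17]
  27 vs only child 17 at index 7, swap → [8, 11, 16, 17, 12, 21, 22, 27]
extract-min #3 returns 8:
  remove root 8; move last element 27 to root → [27, 11, 16, 17, 12, 21, 22]
  27 vs smaller child 11 at index 1, swap → [11, 27, 16, 17, 12, 21, 22]
  27 vs smaller child 12 at index 4, swap → [11, 12, 16, 17, 27, 21, 22]
extract-min #4 returns 11:
  remove root 11; move last element 22 to root → [22, 12, 16, 17, 27, 21]
  22 vs smaller child 12 at index 1, swap → [12, 22, 16, 17, 27, 21]
  22 vs smaller child 17 at index 3, swap → [12, 17, 16, 22, 27, 21]
extract-min #5 returns 12:
  remove root 12; move last element 21 to root → [21, 17, 16, 22, 27]
  21 vs smaller child 16 at index 2, swap → [16, 17, 21, 22, 27]
extract-min #6 returns 16:
  remove root 16; move last element 27 to root → [27, 17, 21, 22]
  27 vs smaller child 17 at index 1, swap → [17, 27, 21, 22]
  27 vs only child 22 at index 3, swap → [17, 22, 21, 27]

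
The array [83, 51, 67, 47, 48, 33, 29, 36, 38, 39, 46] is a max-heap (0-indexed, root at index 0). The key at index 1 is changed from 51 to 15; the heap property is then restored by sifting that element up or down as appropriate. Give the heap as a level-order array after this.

set index 1 from 51 to 15 → [83, 15, 67, 47, 48, 33, 29, 36, 38, 39, 46]
15 vs larger child 48 at index 4, swap → [83, 48, 67, 47, 15, 33, 29, 36, 38, 39, 46]
15 vs larger child 46 at index 10, swap → [83, 48, 67, 47, 46, 33, 29, 36, 38, 39, 15]

[83, 48, 67, 47, 46, 33, 29, 36, 38, 39, 15]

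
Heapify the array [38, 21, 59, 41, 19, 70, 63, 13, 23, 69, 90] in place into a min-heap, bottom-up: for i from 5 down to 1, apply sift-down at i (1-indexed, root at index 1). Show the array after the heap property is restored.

sift down from index 5: already satisfies heap property
sift down from index 4:
  41 vs smaller child 13 at index 8, swap → [38, 21, 59, 13, 19, 70, 63, 41, 23, 69, 90]
sift down from index 3: already satisfies heap property
sift down from index 2:
  21 vs smaller child 13 at index 4, swap → [38, 13, 59, 21, 19, 70, 63, 41, 23, 69, 90]
sift down from index 1:
  38 vs smaller child 13 at index 2, swap → [13, 38, 59, 21, 19, 70, 63, 41, 23, 69, 90]
  38 vs smaller child 19 at index 5, swap → [13, 19, 59, 21, 38, 70, 63, 41, 23, 69, 90]

[13, 19, 59, 21, 38, 70, 63, 41, 23, 69, 90]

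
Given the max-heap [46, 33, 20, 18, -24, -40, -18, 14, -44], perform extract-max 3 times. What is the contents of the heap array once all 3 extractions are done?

extract-max #1 returns 46:
  remove root 46; move last element -44 to root → [-44, 33, 20, 18, -24, -40, -18, 14]
  -44 vs larger child 33 at index 1, swap → [33, -44, 20, 18, -24, -40, -18, 14]
  -44 vs larger child 18 at index 3, swap → [33, 18, 20, -44, -24, -40, -18, 14]
  -44 vs only child 14 at index 7, swap → [33, 18, 20, 14, -24, -40, -18, -44]
extract-max #2 returns 33:
  remove root 33; move last element -44 to root → [-44, 18, 20, 14, -24, -40, -18]
  -44 vs larger child 20 at index 2, swap → [20, 18, -44, 14, -24, -40, -18]
  -44 vs larger child -18 at index 6, swap → [20, 18, -18, 14, -24, -40, -44]
extract-max #3 returns 20:
  remove root 20; move last element -44 to root → [-44, 18, -18, 14, -24, -40]
  -44 vs larger child 18 at index 1, swap → [18, -44, -18, 14, -24, -40]
  -44 vs larger child 14 at index 3, swap → [18, 14, -18, -44, -24, -40]

[18, 14, -18, -44, -24, -40]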